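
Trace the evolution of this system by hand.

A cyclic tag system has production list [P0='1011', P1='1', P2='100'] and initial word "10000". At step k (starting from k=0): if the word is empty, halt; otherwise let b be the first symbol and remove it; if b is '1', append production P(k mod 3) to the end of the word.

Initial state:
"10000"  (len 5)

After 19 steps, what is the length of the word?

11

[0] "10000"  (len 5)
[1] "00001011"  (len 8)
[2] "0001011"  (len 7)
[3] "001011"  (len 6)
[4] "01011"  (len 5)
[5] "1011"  (len 4)
[6] "011100"  (len 6)
[7] "11100"  (len 5)
[8] "11001"  (len 5)
[9] "1001100"  (len 7)
[10] "0011001011"  (len 10)
[11] "011001011"  (len 9)
[12] "11001011"  (len 8)
[13] "10010111011"  (len 11)
[14] "00101110111"  (len 11)
[15] "0101110111"  (len 10)
[16] "101110111"  (len 9)
[17] "011101111"  (len 9)
[18] "11101111"  (len 8)
[19] "11011111011"  (len 11)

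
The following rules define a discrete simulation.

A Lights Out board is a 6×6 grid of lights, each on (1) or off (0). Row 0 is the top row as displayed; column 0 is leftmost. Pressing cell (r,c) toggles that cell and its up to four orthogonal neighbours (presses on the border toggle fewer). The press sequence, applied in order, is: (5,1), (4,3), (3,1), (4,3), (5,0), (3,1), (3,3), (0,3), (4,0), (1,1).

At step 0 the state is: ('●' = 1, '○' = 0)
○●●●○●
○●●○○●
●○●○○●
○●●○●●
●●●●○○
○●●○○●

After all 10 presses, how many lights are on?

20

gen 0: ○●●●○●
○●●○○●
●○●○○●
○●●○●●
●●●●○○
○●●○○●
gen 1: ○●●●○●
○●●○○●
●○●○○●
○●●○●●
●○●●○○
●○○○○●
gen 2: ○●●●○●
○●●○○●
●○●○○●
○●●●●●
●○○○●○
●○○●○●
gen 3: ○●●●○●
○●●○○●
●●●○○●
●○○●●●
●●○○●○
●○○●○●
gen 4: ○●●●○●
○●●○○●
●●●○○●
●○○○●●
●●●●○○
●○○○○●
gen 5: ○●●●○●
○●●○○●
●●●○○●
●○○○●●
○●●●○○
○●○○○●
gen 6: ○●●●○●
○●●○○●
●○●○○●
○●●○●●
○○●●○○
○●○○○●
gen 7: ○●●●○●
○●●○○●
●○●●○●
○●○●○●
○○●○○○
○●○○○●
gen 8: ○●○○●●
○●●●○●
●○●●○●
○●○●○●
○○●○○○
○●○○○●
gen 9: ○●○○●●
○●●●○●
●○●●○●
●●○●○●
●●●○○○
●●○○○●
gen 10: ○○○○●●
●○○●○●
●●●●○●
●●○●○●
●●●○○○
●●○○○●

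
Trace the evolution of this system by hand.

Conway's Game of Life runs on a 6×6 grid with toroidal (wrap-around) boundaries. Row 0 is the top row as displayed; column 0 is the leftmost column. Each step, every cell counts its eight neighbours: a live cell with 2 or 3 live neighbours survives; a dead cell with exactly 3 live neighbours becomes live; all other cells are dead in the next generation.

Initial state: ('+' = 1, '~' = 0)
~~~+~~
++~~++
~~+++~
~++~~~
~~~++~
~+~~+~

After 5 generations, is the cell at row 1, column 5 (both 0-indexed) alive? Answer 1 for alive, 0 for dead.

0

0) ~~~+~~
++~~++
~~+++~
~++~~~
~~~++~
~+~~+~
1) ~+++~~
++~~~+
~~~~+~
~+~~~~
~+~++~
~~+~+~
2) ~~~+++
++~+++
~+~~~+
~~+++~
~+~++~
~~~~+~
3) ~~+~~~
~+~+~~
~+~~~~
++~~~+
~~~~~+
~~+~~~
4) ~+++~~
~+~~~~
~+~~~~
~+~~~+
~+~~~+
~~~~~~
5) ~++~~~
++~~~~
~++~~~
~++~~~
~~~~~~
++~~~~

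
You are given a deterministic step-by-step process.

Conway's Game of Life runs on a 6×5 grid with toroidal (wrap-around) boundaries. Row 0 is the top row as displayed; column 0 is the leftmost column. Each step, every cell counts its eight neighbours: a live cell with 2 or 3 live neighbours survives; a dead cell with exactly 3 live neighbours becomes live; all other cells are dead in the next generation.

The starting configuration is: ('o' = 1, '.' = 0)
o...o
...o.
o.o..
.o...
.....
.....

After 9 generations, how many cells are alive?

8

t=0: o...o
...o.
o.o..
.o...
.....
.....
t=1: ....o
oo.o.
.oo..
.o...
.....
.....
t=2: o...o
oo.oo
.....
.oo..
.....
.....
t=3: .o.o.
.o.o.
...oo
.....
.....
.....
t=4: .....
o..o.
..ooo
.....
.....
.....
t=5: .....
..oo.
..ooo
...o.
.....
.....
t=6: .....
..o.o
....o
..ooo
.....
.....
t=7: .....
...o.
o.o.o
...oo
...o.
.....
t=8: .....
...oo
o.o..
o.o..
...oo
.....
t=9: .....
...oo
o.o..
o.o..
...oo
.....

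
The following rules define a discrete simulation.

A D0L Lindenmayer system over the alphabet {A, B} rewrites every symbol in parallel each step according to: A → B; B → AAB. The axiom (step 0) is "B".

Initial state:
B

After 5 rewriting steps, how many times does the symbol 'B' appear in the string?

0) B
1) AAB
2) BBAAB
3) AABAABBBAAB
4) BBAABBBAABAABAABBBAAB
5) AABAABBBAABAABAABBBAABBBAABBBAABAABAABBBAAB

21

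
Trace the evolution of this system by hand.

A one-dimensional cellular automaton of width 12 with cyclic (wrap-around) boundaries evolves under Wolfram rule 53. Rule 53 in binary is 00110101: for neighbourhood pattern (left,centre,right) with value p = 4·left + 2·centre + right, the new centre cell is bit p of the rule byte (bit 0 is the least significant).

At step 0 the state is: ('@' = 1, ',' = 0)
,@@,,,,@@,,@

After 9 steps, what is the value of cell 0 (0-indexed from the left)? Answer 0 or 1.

k=0  ,@@,,,,@@,,@
k=1  @,,@@@,,,@,@
k=2  ,@,,,,@@,@@,
k=3  ,@@@@,,,@,,@
k=4  @,,,,@@,@@,@
k=5  ,@@@,,,@,,@,
k=6  ,,,,@@,@@,@@
k=7  @@@,,,@,,@,,
k=8  ,,,@@,@@,@@,
k=9  @@,,,@,,@,,@

1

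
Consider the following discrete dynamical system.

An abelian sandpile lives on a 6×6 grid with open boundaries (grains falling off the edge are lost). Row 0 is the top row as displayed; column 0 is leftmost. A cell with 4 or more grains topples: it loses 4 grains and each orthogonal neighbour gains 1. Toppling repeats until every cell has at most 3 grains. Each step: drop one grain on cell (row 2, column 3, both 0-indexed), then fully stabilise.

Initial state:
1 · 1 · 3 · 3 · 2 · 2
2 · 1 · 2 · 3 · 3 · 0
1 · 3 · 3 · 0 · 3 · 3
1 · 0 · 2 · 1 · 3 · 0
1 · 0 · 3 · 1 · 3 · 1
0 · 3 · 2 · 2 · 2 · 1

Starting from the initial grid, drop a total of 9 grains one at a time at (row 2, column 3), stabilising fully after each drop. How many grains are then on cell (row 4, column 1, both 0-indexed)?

1

t=0: 1 · 1 · 3 · 3 · 2 · 2
2 · 1 · 2 · 3 · 3 · 0
1 · 3 · 3 · 0 · 3 · 3
1 · 0 · 2 · 1 · 3 · 0
1 · 0 · 3 · 1 · 3 · 1
0 · 3 · 2 · 2 · 2 · 1
t=1: 1 · 1 · 3 · 3 · 2 · 2
2 · 1 · 2 · 3 · 3 · 0
1 · 3 · 3 · 1 · 3 · 3
1 · 0 · 2 · 1 · 3 · 0
1 · 0 · 3 · 1 · 3 · 1
0 · 3 · 2 · 2 · 2 · 1
t=2: 1 · 1 · 3 · 3 · 2 · 2
2 · 1 · 2 · 3 · 3 · 0
1 · 3 · 3 · 2 · 3 · 3
1 · 0 · 2 · 1 · 3 · 0
1 · 0 · 3 · 1 · 3 · 1
0 · 3 · 2 · 2 · 2 · 1
t=3: 1 · 1 · 3 · 3 · 2 · 2
2 · 1 · 2 · 3 · 3 · 0
1 · 3 · 3 · 3 · 3 · 3
1 · 0 · 2 · 1 · 3 · 0
1 · 0 · 3 · 1 · 3 · 1
0 · 3 · 2 · 2 · 2 · 1
t=4: 1 · 2 · 1 · 2 · 0 · 3
2 · 3 · 1 · 3 · 2 · 2
2 · 0 · 2 · 3 · 3 · 0
1 · 1 · 3 · 3 · 1 · 2
1 · 0 · 3 · 2 · 0 · 2
0 · 3 · 2 · 2 · 3 · 1
t=5: 1 · 2 · 1 · 3 · 1 · 3
2 · 3 · 3 · 2 · 0 · 3
2 · 1 · 1 · 0 · 2 · 1
1 · 2 · 2 · 3 · 3 · 2
1 · 1 · 1 · 0 · 1 · 2
0 · 3 · 3 · 3 · 3 · 1
t=6: 1 · 2 · 1 · 3 · 1 · 3
2 · 3 · 3 · 2 · 0 · 3
2 · 1 · 1 · 1 · 2 · 1
1 · 2 · 2 · 3 · 3 · 2
1 · 1 · 1 · 0 · 1 · 2
0 · 3 · 3 · 3 · 3 · 1
t=7: 1 · 2 · 1 · 3 · 1 · 3
2 · 3 · 3 · 2 · 0 · 3
2 · 1 · 1 · 2 · 2 · 1
1 · 2 · 2 · 3 · 3 · 2
1 · 1 · 1 · 0 · 1 · 2
0 · 3 · 3 · 3 · 3 · 1
t=8: 1 · 2 · 1 · 3 · 1 · 3
2 · 3 · 3 · 2 · 0 · 3
2 · 1 · 1 · 3 · 2 · 1
1 · 2 · 2 · 3 · 3 · 2
1 · 1 · 1 · 0 · 1 · 2
0 · 3 · 3 · 3 · 3 · 1
t=9: 1 · 2 · 1 · 3 · 1 · 3
2 · 3 · 3 · 3 · 1 · 3
2 · 1 · 2 · 2 · 0 · 2
1 · 2 · 3 · 1 · 1 · 3
1 · 1 · 1 · 1 · 2 · 2
0 · 3 · 3 · 3 · 3 · 1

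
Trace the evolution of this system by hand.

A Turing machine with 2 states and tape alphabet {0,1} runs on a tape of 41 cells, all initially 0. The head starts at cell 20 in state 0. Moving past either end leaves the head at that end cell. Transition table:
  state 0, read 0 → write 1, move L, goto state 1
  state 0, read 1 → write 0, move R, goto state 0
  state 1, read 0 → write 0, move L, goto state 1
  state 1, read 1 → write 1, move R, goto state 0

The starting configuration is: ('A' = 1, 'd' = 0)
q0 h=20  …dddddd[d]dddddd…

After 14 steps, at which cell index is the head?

t=0: q0 h=20  …dddddd[d]dddddd…
t=1: q1 h=19  …dddddd[d]Addddd…
t=2: q1 h=18  …dddddd[d]dAdddd…
t=3: q1 h=17  …dddddd[d]ddAddd…
t=4: q1 h=16  …dddddd[d]dddAdd…
t=5: q1 h=15  …dddddd[d]ddddAd…
t=6: q1 h=14  …dddddd[d]dddddA…
t=7: q1 h=13  …dddddd[d]dddddd…
t=8: q1 h=12  …dddddd[d]dddddd…
t=9: q1 h=11  …dddddd[d]dddddd…
t=10: q1 h=10  …dddddd[d]dddddd…
t=11: q1 h= 9  …dddddd[d]dddddd…
t=12: q1 h= 8  …dddddd[d]dddddd…
t=13: q1 h= 7  …dddddd[d]dddddd…
t=14: q1 h= 6  |dddddd[d]dddddd…

6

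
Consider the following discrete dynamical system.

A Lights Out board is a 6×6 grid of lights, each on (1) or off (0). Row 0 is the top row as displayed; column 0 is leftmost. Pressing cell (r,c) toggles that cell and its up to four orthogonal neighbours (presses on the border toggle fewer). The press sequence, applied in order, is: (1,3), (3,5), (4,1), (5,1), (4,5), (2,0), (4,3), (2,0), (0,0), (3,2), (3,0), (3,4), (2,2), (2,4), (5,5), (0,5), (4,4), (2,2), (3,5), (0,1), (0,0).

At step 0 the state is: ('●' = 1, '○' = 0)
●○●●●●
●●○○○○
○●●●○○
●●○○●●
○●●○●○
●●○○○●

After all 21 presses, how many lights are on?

19

[0] ●○●●●●
●●○○○○
○●●●○○
●●○○●●
○●●○●○
●●○○○●
[1] ●○●○●●
●●●●●○
○●●○○○
●●○○●●
○●●○●○
●●○○○●
[2] ●○●○●●
●●●●●○
○●●○○●
●●○○○○
○●●○●●
●●○○○●
[3] ●○●○●●
●●●●●○
○●●○○●
●○○○○○
●○○○●●
●○○○○●
[4] ●○●○●●
●●●●●○
○●●○○●
●○○○○○
●●○○●●
○●●○○●
[5] ●○●○●●
●●●●●○
○●●○○●
●○○○○●
●●○○○○
○●●○○○
[6] ●○●○●●
○●●●●○
●○●○○●
○○○○○●
●●○○○○
○●●○○○
[7] ●○●○●●
○●●●●○
●○●○○●
○○○●○●
●●●●●○
○●●●○○
[8] ●○●○●●
●●●●●○
○●●○○●
●○○●○●
●●●●●○
○●●●○○
[9] ○●●○●●
○●●●●○
○●●○○●
●○○●○●
●●●●●○
○●●●○○
[10] ○●●○●●
○●●●●○
○●○○○●
●●●○○●
●●○●●○
○●●●○○
[11] ○●●○●●
○●●●●○
●●○○○●
○○●○○●
○●○●●○
○●●●○○
[12] ○●●○●●
○●●●●○
●●○○●●
○○●●●○
○●○●○○
○●●●○○
[13] ○●●○●●
○●○●●○
●○●●●●
○○○●●○
○●○●○○
○●●●○○
[14] ○●●○●●
○●○●○○
●○●○○○
○○○●○○
○●○●○○
○●●●○○
[15] ○●●○●●
○●○●○○
●○●○○○
○○○●○○
○●○●○●
○●●●●●
[16] ○●●○○○
○●○●○●
●○●○○○
○○○●○○
○●○●○●
○●●●●●
[17] ○●●○○○
○●○●○●
●○●○○○
○○○●●○
○●○○●○
○●●●○●
[18] ○●●○○○
○●●●○●
●●○●○○
○○●●●○
○●○○●○
○●●●○●
[19] ○●●○○○
○●●●○●
●●○●○●
○○●●○●
○●○○●●
○●●●○●
[20] ●○○○○○
○○●●○●
●●○●○●
○○●●○●
○●○○●●
○●●●○●
[21] ○●○○○○
●○●●○●
●●○●○●
○○●●○●
○●○○●●
○●●●○●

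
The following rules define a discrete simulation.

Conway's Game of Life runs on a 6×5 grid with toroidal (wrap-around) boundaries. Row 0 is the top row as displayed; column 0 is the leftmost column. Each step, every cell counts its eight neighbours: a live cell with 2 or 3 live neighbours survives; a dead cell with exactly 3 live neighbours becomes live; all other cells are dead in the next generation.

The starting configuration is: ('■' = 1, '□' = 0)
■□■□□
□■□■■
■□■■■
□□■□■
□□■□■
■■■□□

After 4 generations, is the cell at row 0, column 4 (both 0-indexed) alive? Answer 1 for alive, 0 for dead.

1

step 0: ■□■□□
□■□■■
■□■■■
□□■□■
□□■□■
■■■□□
step 1: □□□□□
□□□□□
□□□□□
□□■□□
□□■□■
■□■□■
step 2: □□□□□
□□□□□
□□□□□
□□□■□
■□■□■
■■□□■
step 3: ■□□□□
□□□□□
□□□□□
□□□■■
□□■□□
□■□■■
step 4: ■□□□■
□□□□□
□□□□□
□□□■□
■□■□□
■■■■■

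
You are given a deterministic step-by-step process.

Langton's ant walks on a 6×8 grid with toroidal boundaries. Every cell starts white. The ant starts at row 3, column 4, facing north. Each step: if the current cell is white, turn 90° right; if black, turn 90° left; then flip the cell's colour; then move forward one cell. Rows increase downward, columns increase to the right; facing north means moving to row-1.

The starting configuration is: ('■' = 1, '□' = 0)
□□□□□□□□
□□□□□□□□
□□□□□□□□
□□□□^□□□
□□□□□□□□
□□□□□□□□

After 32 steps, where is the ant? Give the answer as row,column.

k=0  □□□□□□□□
□□□□□□□□
□□□□□□□□
□□□□^□□□
□□□□□□□□
□□□□□□□□
k=1  □□□□□□□□
□□□□□□□□
□□□□□□□□
□□□□■>□□
□□□□□□□□
□□□□□□□□
k=2  □□□□□□□□
□□□□□□□□
□□□□□□□□
□□□□■■□□
□□□□□v□□
□□□□□□□□
k=3  □□□□□□□□
□□□□□□□□
□□□□□□□□
□□□□■■□□
□□□□<■□□
□□□□□□□□
k=4  □□□□□□□□
□□□□□□□□
□□□□□□□□
□□□□^■□□
□□□□■■□□
□□□□□□□□
k=5  □□□□□□□□
□□□□□□□□
□□□□□□□□
□□□<□■□□
□□□□■■□□
□□□□□□□□
k=6  □□□□□□□□
□□□□□□□□
□□□^□□□□
□□□■□■□□
□□□□■■□□
□□□□□□□□
k=7  □□□□□□□□
□□□□□□□□
□□□■>□□□
□□□■□■□□
□□□□■■□□
□□□□□□□□
k=8  □□□□□□□□
□□□□□□□□
□□□■■□□□
□□□■v■□□
□□□□■■□□
□□□□□□□□
k=9  □□□□□□□□
□□□□□□□□
□□□■■□□□
□□□<■■□□
□□□□■■□□
□□□□□□□□
k=10  □□□□□□□□
□□□□□□□□
□□□■■□□□
□□□□■■□□
□□□v■■□□
□□□□□□□□
k=11  □□□□□□□□
□□□□□□□□
□□□■■□□□
□□□□■■□□
□□<■■■□□
□□□□□□□□
k=12  □□□□□□□□
□□□□□□□□
□□□■■□□□
□□^□■■□□
□□■■■■□□
□□□□□□□□
k=13  □□□□□□□□
□□□□□□□□
□□□■■□□□
□□■>■■□□
□□■■■■□□
□□□□□□□□
k=14  □□□□□□□□
□□□□□□□□
□□□■■□□□
□□■■■■□□
□□■v■■□□
□□□□□□□□
k=15  □□□□□□□□
□□□□□□□□
□□□■■□□□
□□■■■■□□
□□■□>■□□
□□□□□□□□
k=16  □□□□□□□□
□□□□□□□□
□□□■■□□□
□□■■^■□□
□□■□□■□□
□□□□□□□□
k=17  □□□□□□□□
□□□□□□□□
□□□■■□□□
□□■<□■□□
□□■□□■□□
□□□□□□□□
k=18  □□□□□□□□
□□□□□□□□
□□□■■□□□
□□■□□■□□
□□■v□■□□
□□□□□□□□
k=19  □□□□□□□□
□□□□□□□□
□□□■■□□□
□□■□□■□□
□□<■□■□□
□□□□□□□□
k=20  □□□□□□□□
□□□□□□□□
□□□■■□□□
□□■□□■□□
□□□■□■□□
□□v□□□□□
k=21  □□□□□□□□
□□□□□□□□
□□□■■□□□
□□■□□■□□
□□□■□■□□
□<■□□□□□
k=22  □□□□□□□□
□□□□□□□□
□□□■■□□□
□□■□□■□□
□^□■□■□□
□■■□□□□□
k=23  □□□□□□□□
□□□□□□□□
□□□■■□□□
□□■□□■□□
□■>■□■□□
□■■□□□□□
k=24  □□□□□□□□
□□□□□□□□
□□□■■□□□
□□■□□■□□
□■■■□■□□
□■v□□□□□
k=25  □□□□□□□□
□□□□□□□□
□□□■■□□□
□□■□□■□□
□■■■□■□□
□■□>□□□□
k=26  □□□v□□□□
□□□□□□□□
□□□■■□□□
□□■□□■□□
□■■■□■□□
□■□■□□□□
k=27  □□<■□□□□
□□□□□□□□
□□□■■□□□
□□■□□■□□
□■■■□■□□
□■□■□□□□
k=28  □□■■□□□□
□□□□□□□□
□□□■■□□□
□□■□□■□□
□■■■□■□□
□■^■□□□□
k=29  □□■■□□□□
□□□□□□□□
□□□■■□□□
□□■□□■□□
□■■■□■□□
□■■>□□□□
k=30  □□■■□□□□
□□□□□□□□
□□□■■□□□
□□■□□■□□
□■■^□■□□
□■■□□□□□
k=31  □□■■□□□□
□□□□□□□□
□□□■■□□□
□□■□□■□□
□■<□□■□□
□■■□□□□□
k=32  □□■■□□□□
□□□□□□□□
□□□■■□□□
□□■□□■□□
□■□□□■□□
□■v□□□□□

5,2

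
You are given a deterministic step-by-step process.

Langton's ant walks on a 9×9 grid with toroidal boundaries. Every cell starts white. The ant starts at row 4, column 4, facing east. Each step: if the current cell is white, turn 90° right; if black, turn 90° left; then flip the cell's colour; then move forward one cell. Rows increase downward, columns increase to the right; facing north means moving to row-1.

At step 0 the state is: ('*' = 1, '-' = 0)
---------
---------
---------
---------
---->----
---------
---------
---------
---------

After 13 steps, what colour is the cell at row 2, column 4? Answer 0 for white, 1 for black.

k=0  ---------
---------
---------
---------
---->----
---------
---------
---------
---------
k=1  ---------
---------
---------
---------
----*----
----v----
---------
---------
---------
k=2  ---------
---------
---------
---------
----*----
---<*----
---------
---------
---------
k=3  ---------
---------
---------
---------
---^*----
---**----
---------
---------
---------
k=4  ---------
---------
---------
---------
---*>----
---**----
---------
---------
---------
k=5  ---------
---------
---------
----^----
---*-----
---**----
---------
---------
---------
k=6  ---------
---------
---------
----*>---
---*-----
---**----
---------
---------
---------
k=7  ---------
---------
---------
----**---
---*-v---
---**----
---------
---------
---------
k=8  ---------
---------
---------
----**---
---*<*---
---**----
---------
---------
---------
k=9  ---------
---------
---------
----^*---
---***---
---**----
---------
---------
---------
k=10  ---------
---------
---------
---<-*---
---***---
---**----
---------
---------
---------
k=11  ---------
---------
---^-----
---*-*---
---***---
---**----
---------
---------
---------
k=12  ---------
---------
---*>----
---*-*---
---***---
---**----
---------
---------
---------
k=13  ---------
---------
---**----
---*v*---
---***---
---**----
---------
---------
---------

1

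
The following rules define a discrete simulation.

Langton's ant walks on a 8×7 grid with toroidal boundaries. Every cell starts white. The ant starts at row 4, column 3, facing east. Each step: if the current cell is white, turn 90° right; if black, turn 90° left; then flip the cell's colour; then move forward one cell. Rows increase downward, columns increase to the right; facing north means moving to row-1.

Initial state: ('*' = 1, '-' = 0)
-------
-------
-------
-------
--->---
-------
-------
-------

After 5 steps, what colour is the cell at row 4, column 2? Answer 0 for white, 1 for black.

t=0: -------
-------
-------
-------
--->---
-------
-------
-------
t=1: -------
-------
-------
-------
---*---
---v---
-------
-------
t=2: -------
-------
-------
-------
---*---
--<*---
-------
-------
t=3: -------
-------
-------
-------
--^*---
--**---
-------
-------
t=4: -------
-------
-------
-------
--*>---
--**---
-------
-------
t=5: -------
-------
-------
---^---
--*----
--**---
-------
-------

1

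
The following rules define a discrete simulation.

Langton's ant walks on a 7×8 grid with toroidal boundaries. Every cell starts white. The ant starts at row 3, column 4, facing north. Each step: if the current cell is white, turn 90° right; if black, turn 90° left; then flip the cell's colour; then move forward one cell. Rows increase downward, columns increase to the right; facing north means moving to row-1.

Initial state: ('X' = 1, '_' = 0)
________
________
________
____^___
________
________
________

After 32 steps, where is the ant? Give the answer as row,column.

5,2

step 0: ________
________
________
____^___
________
________
________
step 1: ________
________
________
____X>__
________
________
________
step 2: ________
________
________
____XX__
_____v__
________
________
step 3: ________
________
________
____XX__
____<X__
________
________
step 4: ________
________
________
____^X__
____XX__
________
________
step 5: ________
________
________
___<_X__
____XX__
________
________
step 6: ________
________
___^____
___X_X__
____XX__
________
________
step 7: ________
________
___X>___
___X_X__
____XX__
________
________
step 8: ________
________
___XX___
___XvX__
____XX__
________
________
step 9: ________
________
___XX___
___<XX__
____XX__
________
________
step 10: ________
________
___XX___
____XX__
___vXX__
________
________
step 11: ________
________
___XX___
____XX__
__<XXX__
________
________
step 12: ________
________
___XX___
__^_XX__
__XXXX__
________
________
step 13: ________
________
___XX___
__X>XX__
__XXXX__
________
________
step 14: ________
________
___XX___
__XXXX__
__XvXX__
________
________
step 15: ________
________
___XX___
__XXXX__
__X_>X__
________
________
step 16: ________
________
___XX___
__XX^X__
__X__X__
________
________
step 17: ________
________
___XX___
__X<_X__
__X__X__
________
________
step 18: ________
________
___XX___
__X__X__
__Xv_X__
________
________
step 19: ________
________
___XX___
__X__X__
__<X_X__
________
________
step 20: ________
________
___XX___
__X__X__
___X_X__
__v_____
________
step 21: ________
________
___XX___
__X__X__
___X_X__
_<X_____
________
step 22: ________
________
___XX___
__X__X__
_^_X_X__
_XX_____
________
step 23: ________
________
___XX___
__X__X__
_X>X_X__
_XX_____
________
step 24: ________
________
___XX___
__X__X__
_XXX_X__
_Xv_____
________
step 25: ________
________
___XX___
__X__X__
_XXX_X__
_X_>____
________
step 26: ________
________
___XX___
__X__X__
_XXX_X__
_X_X____
___v____
step 27: ________
________
___XX___
__X__X__
_XXX_X__
_X_X____
__<X____
step 28: ________
________
___XX___
__X__X__
_XXX_X__
_X^X____
__XX____
step 29: ________
________
___XX___
__X__X__
_XXX_X__
_XX>____
__XX____
step 30: ________
________
___XX___
__X__X__
_XX^_X__
_XX_____
__XX____
step 31: ________
________
___XX___
__X__X__
_X<__X__
_XX_____
__XX____
step 32: ________
________
___XX___
__X__X__
_X___X__
_Xv_____
__XX____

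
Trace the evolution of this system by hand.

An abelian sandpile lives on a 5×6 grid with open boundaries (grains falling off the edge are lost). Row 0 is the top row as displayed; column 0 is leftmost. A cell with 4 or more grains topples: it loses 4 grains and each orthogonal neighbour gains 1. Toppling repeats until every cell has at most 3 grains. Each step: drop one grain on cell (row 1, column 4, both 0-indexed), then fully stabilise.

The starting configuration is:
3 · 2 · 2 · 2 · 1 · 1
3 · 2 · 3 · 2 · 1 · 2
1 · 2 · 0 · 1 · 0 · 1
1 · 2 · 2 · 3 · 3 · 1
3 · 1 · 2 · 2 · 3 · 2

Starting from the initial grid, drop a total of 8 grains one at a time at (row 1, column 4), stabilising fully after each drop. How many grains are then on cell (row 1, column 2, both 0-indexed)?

[0] 3 · 2 · 2 · 2 · 1 · 1
3 · 2 · 3 · 2 · 1 · 2
1 · 2 · 0 · 1 · 0 · 1
1 · 2 · 2 · 3 · 3 · 1
3 · 1 · 2 · 2 · 3 · 2
[1] 3 · 2 · 2 · 2 · 1 · 1
3 · 2 · 3 · 2 · 2 · 2
1 · 2 · 0 · 1 · 0 · 1
1 · 2 · 2 · 3 · 3 · 1
3 · 1 · 2 · 2 · 3 · 2
[2] 3 · 2 · 2 · 2 · 1 · 1
3 · 2 · 3 · 2 · 3 · 2
1 · 2 · 0 · 1 · 0 · 1
1 · 2 · 2 · 3 · 3 · 1
3 · 1 · 2 · 2 · 3 · 2
[3] 3 · 2 · 2 · 2 · 2 · 1
3 · 2 · 3 · 3 · 0 · 3
1 · 2 · 0 · 1 · 1 · 1
1 · 2 · 2 · 3 · 3 · 1
3 · 1 · 2 · 2 · 3 · 2
[4] 3 · 2 · 2 · 2 · 2 · 1
3 · 2 · 3 · 3 · 1 · 3
1 · 2 · 0 · 1 · 1 · 1
1 · 2 · 2 · 3 · 3 · 1
3 · 1 · 2 · 2 · 3 · 2
[5] 3 · 2 · 2 · 2 · 2 · 1
3 · 2 · 3 · 3 · 2 · 3
1 · 2 · 0 · 1 · 1 · 1
1 · 2 · 2 · 3 · 3 · 1
3 · 1 · 2 · 2 · 3 · 2
[6] 3 · 2 · 2 · 2 · 2 · 1
3 · 2 · 3 · 3 · 3 · 3
1 · 2 · 0 · 1 · 1 · 1
1 · 2 · 2 · 3 · 3 · 1
3 · 1 · 2 · 2 · 3 · 2
[7] 3 · 2 · 3 · 3 · 3 · 2
3 · 3 · 0 · 1 · 2 · 0
1 · 2 · 1 · 2 · 2 · 2
1 · 2 · 2 · 3 · 3 · 1
3 · 1 · 2 · 2 · 3 · 2
[8] 3 · 2 · 3 · 3 · 3 · 2
3 · 3 · 0 · 1 · 3 · 0
1 · 2 · 1 · 2 · 2 · 2
1 · 2 · 2 · 3 · 3 · 1
3 · 1 · 2 · 2 · 3 · 2

0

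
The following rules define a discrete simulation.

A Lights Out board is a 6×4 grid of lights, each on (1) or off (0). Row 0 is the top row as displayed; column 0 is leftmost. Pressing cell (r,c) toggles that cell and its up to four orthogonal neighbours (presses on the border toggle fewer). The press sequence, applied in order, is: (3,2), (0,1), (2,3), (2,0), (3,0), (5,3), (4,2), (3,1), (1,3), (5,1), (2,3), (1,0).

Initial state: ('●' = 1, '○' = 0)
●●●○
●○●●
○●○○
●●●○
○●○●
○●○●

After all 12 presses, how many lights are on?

[0] ●●●○
●○●●
○●○○
●●●○
○●○●
○●○●
[1] ●●●○
●○●●
○●●○
●○○●
○●●●
○●○●
[2] ○○○○
●●●●
○●●○
●○○●
○●●●
○●○●
[3] ○○○○
●●●○
○●○●
●○○○
○●●●
○●○●
[4] ○○○○
○●●○
●○○●
○○○○
○●●●
○●○●
[5] ○○○○
○●●○
○○○●
●●○○
●●●●
○●○●
[6] ○○○○
○●●○
○○○●
●●○○
●●●○
○●●○
[7] ○○○○
○●●○
○○○●
●●●○
●○○●
○●○○
[8] ○○○○
○●●○
○●○●
○○○○
●●○●
○●○○
[9] ○○○●
○●○●
○●○○
○○○○
●●○●
○●○○
[10] ○○○●
○●○●
○●○○
○○○○
●○○●
●○●○
[11] ○○○●
○●○○
○●●●
○○○●
●○○●
●○●○
[12] ●○○●
●○○○
●●●●
○○○●
●○○●
●○●○

12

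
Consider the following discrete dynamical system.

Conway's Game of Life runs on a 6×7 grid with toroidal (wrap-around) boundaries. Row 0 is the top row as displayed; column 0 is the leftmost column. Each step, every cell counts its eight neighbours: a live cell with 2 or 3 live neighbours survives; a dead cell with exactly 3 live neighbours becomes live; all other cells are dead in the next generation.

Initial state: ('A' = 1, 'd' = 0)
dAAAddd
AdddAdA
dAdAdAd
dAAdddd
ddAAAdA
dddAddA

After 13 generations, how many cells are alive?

2

[0] dAAAddd
AdddAdA
dAdAdAd
dAAdddd
ddAAAdA
dddAddA
[1] dAAAAAA
AdddAAA
dAdAAAA
AAdddAd
AAddAAd
AAdddAd
[2] ddAAddd
ddddddd
dAAAddd
dddAddd
ddAdAAd
ddddddd
[3] ddddddd
dAddddd
ddAAddd
dAddddd
dddAAdd
ddAdAdd
[4] ddddddd
ddAdddd
dAAdddd
ddddAdd
ddAAAdd
ddddAdd
[5] ddddddd
dAAdddd
dAAAddd
dAddAdd
ddddAAd
ddddAdd
[6] ddddddd
dAdAddd
AddAddd
dAddAAd
dddAAAd
ddddAAd
[7] ddddAdd
ddAdddd
AAdAddd
ddAddAA
dddAddA
dddAdAd
[8] dddAAdd
dAAAddd
AAdAddA
dAAAAAA
ddAAddA
dddAdAd
[9] ddddddd
dAddddd
ddddddA
ddddddd
AAddddA
dddddAd
[10] ddddddd
ddddddd
ddddddd
ddddddA
AdddddA
AdddddA
[11] ddddddd
ddddddd
ddddddd
AdddddA
dddddAd
AdddddA
[12] ddddddd
ddddddd
ddddddd
ddddddA
dddddAd
ddddddA
[13] ddddddd
ddddddd
ddddddd
ddddddd
dddddAA
ddddddd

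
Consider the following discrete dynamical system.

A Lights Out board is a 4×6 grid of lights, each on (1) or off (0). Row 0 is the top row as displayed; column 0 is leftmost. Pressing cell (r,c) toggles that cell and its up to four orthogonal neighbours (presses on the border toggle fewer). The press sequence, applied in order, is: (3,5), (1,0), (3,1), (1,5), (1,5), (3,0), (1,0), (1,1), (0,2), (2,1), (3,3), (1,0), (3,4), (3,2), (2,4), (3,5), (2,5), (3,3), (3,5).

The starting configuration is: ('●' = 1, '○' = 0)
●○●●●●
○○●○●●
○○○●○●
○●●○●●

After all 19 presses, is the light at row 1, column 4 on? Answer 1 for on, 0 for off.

0

t=0: ●○●●●●
○○●○●●
○○○●○●
○●●○●●
t=1: ●○●●●●
○○●○●●
○○○●○○
○●●○○○
t=2: ○○●●●●
●●●○●●
●○○●○○
○●●○○○
t=3: ○○●●●●
●●●○●●
●●○●○○
●○○○○○
t=4: ○○●●●○
●●●○○○
●●○●○●
●○○○○○
t=5: ○○●●●●
●●●○●●
●●○●○○
●○○○○○
t=6: ○○●●●●
●●●○●●
○●○●○○
○●○○○○
t=7: ●○●●●●
○○●○●●
●●○●○○
○●○○○○
t=8: ●●●●●●
●●○○●●
●○○●○○
○●○○○○
t=9: ●○○○●●
●●●○●●
●○○●○○
○●○○○○
t=10: ●○○○●●
●○●○●●
○●●●○○
○○○○○○
t=11: ●○○○●●
●○●○●●
○●●○○○
○○●●●○
t=12: ○○○○●●
○●●○●●
●●●○○○
○○●●●○
t=13: ○○○○●●
○●●○●●
●●●○●○
○○●○○●
t=14: ○○○○●●
○●●○●●
●●○○●○
○●○●○●
t=15: ○○○○●●
○●●○○●
●●○●○●
○●○●●●
t=16: ○○○○●●
○●●○○●
●●○●○○
○●○●○○
t=17: ○○○○●●
○●●○○○
●●○●●●
○●○●○●
t=18: ○○○○●●
○●●○○○
●●○○●●
○●●○●●
t=19: ○○○○●●
○●●○○○
●●○○●○
○●●○○○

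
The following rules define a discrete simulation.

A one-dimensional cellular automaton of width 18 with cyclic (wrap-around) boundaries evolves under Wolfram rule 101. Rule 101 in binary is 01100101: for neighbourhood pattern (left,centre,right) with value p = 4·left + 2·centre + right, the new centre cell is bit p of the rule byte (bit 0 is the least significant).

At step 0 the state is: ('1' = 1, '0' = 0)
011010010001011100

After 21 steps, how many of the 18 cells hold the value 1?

k=0  011010010001011100
k=1  001110010101100101
k=2  000010011110100111
k=3  011010000011100001
k=4  101110111000101101
k=5  110011001010110110
k=6  010001001111011011
k=7  110101000001101101
k=8  011111011100110110
k=9  000001100100011010
k=10  111100100101001110
k=11  000100100111000011
k=12  010100100001011001
k=13  111100101101101001
k=14  000100110110111000
k=15  110100011011001011
k=16  011101001101001100
k=17  000111000111000101
k=18  010001010001010111
k=19  110101110101111001
k=20  011110011110001000
k=21  000010000010101011

6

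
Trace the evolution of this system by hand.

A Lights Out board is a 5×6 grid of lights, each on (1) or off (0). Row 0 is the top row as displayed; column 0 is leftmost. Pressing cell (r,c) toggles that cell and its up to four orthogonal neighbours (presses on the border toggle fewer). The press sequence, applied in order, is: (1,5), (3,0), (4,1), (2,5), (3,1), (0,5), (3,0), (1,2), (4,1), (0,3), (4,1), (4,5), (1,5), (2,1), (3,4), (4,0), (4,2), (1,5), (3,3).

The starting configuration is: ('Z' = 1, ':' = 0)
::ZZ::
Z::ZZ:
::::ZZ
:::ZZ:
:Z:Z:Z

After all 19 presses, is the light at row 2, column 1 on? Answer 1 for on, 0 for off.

0

k=0  ::ZZ::
Z::ZZ:
::::ZZ
:::ZZ:
:Z:Z:Z
k=1  ::ZZ:Z
Z::Z:Z
::::Z:
:::ZZ:
:Z:Z:Z
k=2  ::ZZ:Z
Z::Z:Z
Z:::Z:
ZZ:ZZ:
ZZ:Z:Z
k=3  ::ZZ:Z
Z::Z:Z
Z:::Z:
Z::ZZ:
::ZZ:Z
k=4  ::ZZ:Z
Z::Z::
Z::::Z
Z::ZZZ
::ZZ:Z
k=5  ::ZZ:Z
Z::Z::
ZZ:::Z
:ZZZZZ
:ZZZ:Z
k=6  ::ZZZ:
Z::Z:Z
ZZ:::Z
:ZZZZZ
:ZZZ:Z
k=7  ::ZZZ:
Z::Z:Z
:Z:::Z
Z:ZZZZ
ZZZZ:Z
k=8  :::ZZ:
ZZZ::Z
:ZZ::Z
Z:ZZZZ
ZZZZ:Z
k=9  :::ZZ:
ZZZ::Z
:ZZ::Z
ZZZZZZ
:::Z:Z
k=10  ::Z:::
ZZZZ:Z
:ZZ::Z
ZZZZZZ
:::Z:Z
k=11  ::Z:::
ZZZZ:Z
:ZZ::Z
Z:ZZZZ
ZZZZ:Z
k=12  ::Z:::
ZZZZ:Z
:ZZ::Z
Z:ZZZ:
ZZZZZ:
k=13  ::Z::Z
ZZZZZ:
:ZZ:::
Z:ZZZ:
ZZZZZ:
k=14  ::Z::Z
Z:ZZZ:
Z:::::
ZZZZZ:
ZZZZZ:
k=15  ::Z::Z
Z:ZZZ:
Z:::Z:
ZZZ::Z
ZZZZ::
k=16  ::Z::Z
Z:ZZZ:
Z:::Z:
:ZZ::Z
::ZZ::
k=17  ::Z::Z
Z:ZZZ:
Z:::Z:
:Z:::Z
:Z::::
k=18  ::Z:::
Z:ZZ:Z
Z:::ZZ
:Z:::Z
:Z::::
k=19  ::Z:::
Z:ZZ:Z
Z::ZZZ
:ZZZZZ
:Z:Z::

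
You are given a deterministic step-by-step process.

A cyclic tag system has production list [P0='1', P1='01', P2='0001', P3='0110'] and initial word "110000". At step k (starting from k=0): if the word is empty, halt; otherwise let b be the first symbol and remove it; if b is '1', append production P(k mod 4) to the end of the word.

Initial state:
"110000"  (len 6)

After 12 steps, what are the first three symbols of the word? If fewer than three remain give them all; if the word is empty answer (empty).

[0] "110000"  (len 6)
[1] "100001"  (len 6)
[2] "0000101"  (len 7)
[3] "000101"  (len 6)
[4] "00101"  (len 5)
[5] "0101"  (len 4)
[6] "101"  (len 3)
[7] "010001"  (len 6)
[8] "10001"  (len 5)
[9] "00011"  (len 5)
[10] "0011"  (len 4)
[11] "011"  (len 3)
[12] "11"  (len 2)

11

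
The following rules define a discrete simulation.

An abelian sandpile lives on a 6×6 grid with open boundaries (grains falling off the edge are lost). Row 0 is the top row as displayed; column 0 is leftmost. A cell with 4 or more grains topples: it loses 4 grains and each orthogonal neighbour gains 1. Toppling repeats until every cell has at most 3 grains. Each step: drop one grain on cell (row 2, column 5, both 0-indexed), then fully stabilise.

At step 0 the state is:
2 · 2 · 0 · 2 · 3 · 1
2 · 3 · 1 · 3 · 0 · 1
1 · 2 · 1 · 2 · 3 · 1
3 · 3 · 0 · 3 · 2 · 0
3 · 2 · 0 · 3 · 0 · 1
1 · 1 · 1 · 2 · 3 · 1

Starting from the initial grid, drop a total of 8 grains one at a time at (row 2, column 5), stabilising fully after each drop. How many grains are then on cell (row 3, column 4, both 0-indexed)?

t=0: 2 · 2 · 0 · 2 · 3 · 1
2 · 3 · 1 · 3 · 0 · 1
1 · 2 · 1 · 2 · 3 · 1
3 · 3 · 0 · 3 · 2 · 0
3 · 2 · 0 · 3 · 0 · 1
1 · 1 · 1 · 2 · 3 · 1
t=1: 2 · 2 · 0 · 2 · 3 · 1
2 · 3 · 1 · 3 · 0 · 1
1 · 2 · 1 · 2 · 3 · 2
3 · 3 · 0 · 3 · 2 · 0
3 · 2 · 0 · 3 · 0 · 1
1 · 1 · 1 · 2 · 3 · 1
t=2: 2 · 2 · 0 · 2 · 3 · 1
2 · 3 · 1 · 3 · 0 · 1
1 · 2 · 1 · 2 · 3 · 3
3 · 3 · 0 · 3 · 2 · 0
3 · 2 · 0 · 3 · 0 · 1
1 · 1 · 1 · 2 · 3 · 1
t=3: 2 · 2 · 0 · 2 · 3 · 1
2 · 3 · 1 · 3 · 1 · 2
1 · 2 · 1 · 3 · 0 · 1
3 · 3 · 0 · 3 · 3 · 1
3 · 2 · 0 · 3 · 0 · 1
1 · 1 · 1 · 2 · 3 · 1
t=4: 2 · 2 · 0 · 2 · 3 · 1
2 · 3 · 1 · 3 · 1 · 2
1 · 2 · 1 · 3 · 0 · 2
3 · 3 · 0 · 3 · 3 · 1
3 · 2 · 0 · 3 · 0 · 1
1 · 1 · 1 · 2 · 3 · 1
t=5: 2 · 2 · 0 · 2 · 3 · 1
2 · 3 · 1 · 3 · 1 · 2
1 · 2 · 1 · 3 · 0 · 3
3 · 3 · 0 · 3 · 3 · 1
3 · 2 · 0 · 3 · 0 · 1
1 · 1 · 1 · 2 · 3 · 1
t=6: 2 · 2 · 0 · 2 · 3 · 1
2 · 3 · 1 · 3 · 1 · 3
1 · 2 · 1 · 3 · 1 · 0
3 · 3 · 0 · 3 · 3 · 2
3 · 2 · 0 · 3 · 0 · 1
1 · 1 · 1 · 2 · 3 · 1
t=7: 2 · 2 · 0 · 2 · 3 · 1
2 · 3 · 1 · 3 · 1 · 3
1 · 2 · 1 · 3 · 1 · 1
3 · 3 · 0 · 3 · 3 · 2
3 · 2 · 0 · 3 · 0 · 1
1 · 1 · 1 · 2 · 3 · 1
t=8: 2 · 2 · 0 · 2 · 3 · 1
2 · 3 · 1 · 3 · 1 · 3
1 · 2 · 1 · 3 · 1 · 2
3 · 3 · 0 · 3 · 3 · 2
3 · 2 · 0 · 3 · 0 · 1
1 · 1 · 1 · 2 · 3 · 1

3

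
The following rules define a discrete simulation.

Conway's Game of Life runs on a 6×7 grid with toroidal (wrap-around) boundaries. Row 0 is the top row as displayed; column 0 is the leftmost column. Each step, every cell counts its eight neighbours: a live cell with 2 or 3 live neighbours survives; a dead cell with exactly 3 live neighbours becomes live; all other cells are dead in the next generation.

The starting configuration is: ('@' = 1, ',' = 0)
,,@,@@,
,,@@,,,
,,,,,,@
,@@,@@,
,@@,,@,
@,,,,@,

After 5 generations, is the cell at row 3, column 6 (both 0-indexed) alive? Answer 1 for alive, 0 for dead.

0

t=0: ,,@,@@,
,,@@,,,
,,,,,,@
,@@,@@,
,@@,,@,
@,,,,@,
t=1: ,@@,@@@
,,@@@@,
,@,,@@,
@@@@@@@
@,@@,@,
,,@@,@,
t=2: ,@,,,,@
@,,,,,,
,,,,,,,
,,,,,,,
@,,,,,,
@,,,,,,
t=3: ,@,,,,@
@,,,,,,
,,,,,,,
,,,,,,,
,,,,,,,
@@,,,,@
t=4: ,@,,,,@
@,,,,,,
,,,,,,,
,,,,,,,
@,,,,,,
,@,,,,@
t=5: ,@,,,,@
@,,,,,,
,,,,,,,
,,,,,,,
@,,,,,,
,@,,,,@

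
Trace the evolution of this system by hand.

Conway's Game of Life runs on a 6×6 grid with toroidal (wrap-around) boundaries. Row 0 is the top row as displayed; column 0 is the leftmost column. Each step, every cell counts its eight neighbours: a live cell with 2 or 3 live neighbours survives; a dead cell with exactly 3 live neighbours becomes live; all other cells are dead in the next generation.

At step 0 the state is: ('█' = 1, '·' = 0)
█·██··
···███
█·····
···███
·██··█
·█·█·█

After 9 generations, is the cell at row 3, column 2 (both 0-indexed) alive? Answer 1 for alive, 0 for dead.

[0] █·██··
···███
█·····
···███
·██··█
·█·█·█
[1] ██····
██████
█·····
·█████
·█···█
···█·█
[2] ······
··███·
······
·█████
·█···█
·██·██
[3] ·█···█
···█··
·█···█
·█████
······
·██·██
[4] ·█·█·█
··█·█·
·█···█
·█████
······
·██·██
[5] ·█···█
·█████
·█···█
·█████
······
·█████
[6] ······
·█·█·█
······
·█████
······
·█████
[7] ·█···█
······
·█···█
··███·
······
··███·
[8] ··███·
······
··███·
··███·
······
··███·
[9] ··█·█·
······
··█·█·
··█·█·
······
··█·█·

1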